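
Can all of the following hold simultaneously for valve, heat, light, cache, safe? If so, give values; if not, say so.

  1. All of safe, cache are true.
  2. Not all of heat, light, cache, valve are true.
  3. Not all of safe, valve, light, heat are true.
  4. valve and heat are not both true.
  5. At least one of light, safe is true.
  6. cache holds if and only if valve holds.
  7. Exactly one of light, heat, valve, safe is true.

Unsatisfiable

Case cache = True:
  (1) forces safe = True.
  (6) with cache=T forces valve = True.
  Constraint (7) is violated (valve=T, safe=T) — contradiction.
Case cache = False:
  Constraint (1) is violated (cache=F) — contradiction.
Both cases fail — unsatisfiable.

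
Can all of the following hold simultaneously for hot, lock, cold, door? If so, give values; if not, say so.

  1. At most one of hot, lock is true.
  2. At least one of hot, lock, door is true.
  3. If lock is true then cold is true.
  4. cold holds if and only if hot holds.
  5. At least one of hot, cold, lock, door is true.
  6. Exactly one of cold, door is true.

hot=T, lock=F, cold=T, door=F

  (1) {hot, lock}: 1 true — at most one ✓
  (2) {hot, lock, door}: 1 true — at least one ✓
  (3) lock=F ⇒ cold: vacuous ✓
  (4) cold=T, hot=T — same ✓
  (5) {hot, cold, lock, door}: 2 true — at least one ✓
  (6) {cold, door}: 1 true — exactly one ✓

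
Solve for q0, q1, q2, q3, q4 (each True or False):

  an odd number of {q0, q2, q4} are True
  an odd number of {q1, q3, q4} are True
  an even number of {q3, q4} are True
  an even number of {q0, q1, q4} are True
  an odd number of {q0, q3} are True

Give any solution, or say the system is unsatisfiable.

q0 = True, q1 = True, q2 = False, q3 = False, q4 = False

{q0, q2, q4}: 1 true → odd ✓
{q1, q3, q4}: 1 true → odd ✓
{q3, q4}: 0 true → even ✓
{q0, q1, q4}: 2 true → even ✓
{q0, q3}: 1 true → odd ✓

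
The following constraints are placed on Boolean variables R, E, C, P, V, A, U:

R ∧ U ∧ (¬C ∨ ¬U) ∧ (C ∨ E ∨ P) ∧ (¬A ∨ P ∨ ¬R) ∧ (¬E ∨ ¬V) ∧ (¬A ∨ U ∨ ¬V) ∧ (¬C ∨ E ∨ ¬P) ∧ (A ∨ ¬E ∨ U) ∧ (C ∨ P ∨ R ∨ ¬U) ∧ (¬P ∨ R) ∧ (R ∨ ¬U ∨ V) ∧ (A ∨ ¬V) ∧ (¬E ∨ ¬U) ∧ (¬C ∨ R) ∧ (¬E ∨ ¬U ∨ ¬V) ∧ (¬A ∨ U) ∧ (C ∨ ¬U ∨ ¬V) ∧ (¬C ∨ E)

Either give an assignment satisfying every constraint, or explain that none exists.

Unit clause (R) forces R = True.
Unit clause (U) forces U = True.
In (¬C ∨ ¬U) only ¬C is left, so C = False.
In (¬E ∨ ¬U) only ¬E is left, so E = False.
In (C ∨ ¬U ∨ ¬V) only ¬V is left, so V = False.
In (C ∨ E ∨ P) only P is left, so P = True.
Set A = True.
All clauses satisfied.

R=T, E=F, C=F, P=T, V=F, A=T, U=T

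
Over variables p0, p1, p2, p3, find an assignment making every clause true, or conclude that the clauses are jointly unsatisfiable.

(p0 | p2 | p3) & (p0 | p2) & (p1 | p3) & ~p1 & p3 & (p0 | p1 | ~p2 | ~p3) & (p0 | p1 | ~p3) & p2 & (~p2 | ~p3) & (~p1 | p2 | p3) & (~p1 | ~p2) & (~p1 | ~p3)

UNSATISFIABLE

Case p2 = True:
  (~p1) forces p1 = False.
  (p1 | p3) forces p3 = True.
  Clause (~p2 | ~p3) is falsified — contradiction.
Case p2 = False:
  Clause (p2) is falsified — contradiction.
Both cases fail, so the formula is unsatisfiable.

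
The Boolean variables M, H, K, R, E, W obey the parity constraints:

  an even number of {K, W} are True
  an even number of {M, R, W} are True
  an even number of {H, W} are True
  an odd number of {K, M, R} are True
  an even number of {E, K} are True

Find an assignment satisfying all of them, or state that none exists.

UNSATISFIABLE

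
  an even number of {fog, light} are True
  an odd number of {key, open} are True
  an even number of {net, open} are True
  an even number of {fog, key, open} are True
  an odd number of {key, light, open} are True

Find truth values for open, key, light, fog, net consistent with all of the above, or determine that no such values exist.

No satisfying assignment exists.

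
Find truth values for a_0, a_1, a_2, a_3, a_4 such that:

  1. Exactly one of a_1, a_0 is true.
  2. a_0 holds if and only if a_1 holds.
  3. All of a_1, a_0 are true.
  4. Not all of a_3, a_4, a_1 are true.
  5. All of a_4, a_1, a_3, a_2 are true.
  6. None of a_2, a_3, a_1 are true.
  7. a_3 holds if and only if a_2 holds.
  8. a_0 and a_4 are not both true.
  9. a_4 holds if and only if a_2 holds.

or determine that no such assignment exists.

Unsatisfiable

Case a_1 = True:
  Constraint (6) is violated (a_1=T) — contradiction.
Case a_1 = False:
  Constraint (3) is violated (a_1=F) — contradiction.
Both cases fail — unsatisfiable.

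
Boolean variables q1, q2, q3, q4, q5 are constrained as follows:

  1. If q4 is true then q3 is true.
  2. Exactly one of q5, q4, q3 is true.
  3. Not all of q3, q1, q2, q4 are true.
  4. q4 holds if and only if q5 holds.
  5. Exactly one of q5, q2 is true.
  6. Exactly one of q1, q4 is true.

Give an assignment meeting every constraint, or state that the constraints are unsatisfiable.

q1=T, q2=T, q3=T, q4=F, q5=F

  (1) q4=F ⇒ q3: vacuous ✓
  (2) {q5, q4, q3}: 1 true — exactly one ✓
  (3) {q3, q1, q2, q4}: 3/4 true — not all ✓
  (4) q4=F, q5=F — same ✓
  (5) {q5, q2}: 1 true — exactly one ✓
  (6) {q1, q4}: 1 true — exactly one ✓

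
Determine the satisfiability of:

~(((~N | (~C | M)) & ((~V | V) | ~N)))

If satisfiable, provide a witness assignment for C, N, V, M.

C: True; N: True; V: True; M: False

  ~(((~N | (~C | M)) & ((~V | V) | ~N))) = True
    (~N | (~C | M)) & ((~V | V) | ~N) = False
      ~N | (~C | M) = False
        ~N = False
        ~C | M = False
          ~C = False
      (~V | V) | ~N = True
        ~V | V = True
          ~V = False
        ~N = False
The formula evaluates to True.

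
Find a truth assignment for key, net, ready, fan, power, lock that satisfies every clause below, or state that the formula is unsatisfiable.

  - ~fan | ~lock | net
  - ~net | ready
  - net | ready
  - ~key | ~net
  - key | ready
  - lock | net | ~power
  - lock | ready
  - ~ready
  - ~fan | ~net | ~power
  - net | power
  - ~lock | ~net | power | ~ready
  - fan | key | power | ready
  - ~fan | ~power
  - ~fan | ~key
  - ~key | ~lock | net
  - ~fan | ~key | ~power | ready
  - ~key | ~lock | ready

Case ready = True:
  Clause (~ready) is falsified — contradiction.
Case ready = False:
  (~net | ready) forces net = False.
  Clause (net | ready) is falsified — contradiction.
Both cases fail, so the formula is unsatisfiable.

UNSATISFIABLE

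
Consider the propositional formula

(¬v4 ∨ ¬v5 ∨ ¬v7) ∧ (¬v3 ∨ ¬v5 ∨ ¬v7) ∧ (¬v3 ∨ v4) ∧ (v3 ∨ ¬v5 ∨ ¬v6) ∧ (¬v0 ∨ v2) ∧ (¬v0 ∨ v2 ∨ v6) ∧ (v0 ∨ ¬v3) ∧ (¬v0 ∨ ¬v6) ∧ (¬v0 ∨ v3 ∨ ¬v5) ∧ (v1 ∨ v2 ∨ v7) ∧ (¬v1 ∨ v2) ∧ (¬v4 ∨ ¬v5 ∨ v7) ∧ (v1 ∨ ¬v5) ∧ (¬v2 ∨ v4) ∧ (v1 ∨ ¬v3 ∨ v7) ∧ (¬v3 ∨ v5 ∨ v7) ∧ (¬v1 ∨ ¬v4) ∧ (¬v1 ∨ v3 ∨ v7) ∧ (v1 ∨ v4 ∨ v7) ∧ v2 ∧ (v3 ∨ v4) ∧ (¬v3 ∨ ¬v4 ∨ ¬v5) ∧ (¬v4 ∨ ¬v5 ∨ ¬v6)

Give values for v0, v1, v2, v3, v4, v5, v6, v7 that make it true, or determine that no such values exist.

Unit clause (v2) forces v2 = True.
In (¬v2 ∨ v4) only v4 is left, so v4 = True.
In (¬v1 ∨ ¬v4) only ¬v1 is left, so v1 = False.
In (v1 ∨ ¬v5) only ¬v5 is left, so v5 = False.
Set v0 = True.
  then (¬v0 ∨ ¬v6) forces v6 = False.
Set v3 = False.
Set v7 = True.
All clauses satisfied.

v0 = True, v1 = False, v2 = True, v3 = False, v4 = True, v5 = False, v6 = False, v7 = True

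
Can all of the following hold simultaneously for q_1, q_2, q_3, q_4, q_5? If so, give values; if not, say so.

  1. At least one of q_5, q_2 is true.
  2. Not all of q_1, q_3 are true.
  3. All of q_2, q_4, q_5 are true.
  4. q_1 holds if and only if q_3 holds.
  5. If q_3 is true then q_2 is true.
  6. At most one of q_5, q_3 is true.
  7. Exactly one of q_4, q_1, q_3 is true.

q_1=F, q_2=T, q_3=F, q_4=T, q_5=T

  (1) {q_5, q_2}: 2 true — at least one ✓
  (2) {q_1, q_3}: 0/2 true — not all ✓
  (3) {q_2, q_4, q_5}: all 3 true ✓
  (4) q_1=F, q_3=F — same ✓
  (5) q_3=F ⇒ q_2: vacuous ✓
  (6) {q_5, q_3}: 1 true — at most one ✓
  (7) {q_4, q_1, q_3}: 1 true — exactly one ✓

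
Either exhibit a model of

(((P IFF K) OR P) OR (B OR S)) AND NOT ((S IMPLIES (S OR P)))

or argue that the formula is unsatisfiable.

The formula is unsatisfiable.

The conjunct NOT ((S IMPLIES (S OR P))) is unsatisfiable on its own:
  S=F, P=F: evaluates to False.
  S=F, P=T: evaluates to False.
  S=T, P=F: evaluates to False.
  S=T, P=T: evaluates to False.
So the whole conjunction is unsatisfiable.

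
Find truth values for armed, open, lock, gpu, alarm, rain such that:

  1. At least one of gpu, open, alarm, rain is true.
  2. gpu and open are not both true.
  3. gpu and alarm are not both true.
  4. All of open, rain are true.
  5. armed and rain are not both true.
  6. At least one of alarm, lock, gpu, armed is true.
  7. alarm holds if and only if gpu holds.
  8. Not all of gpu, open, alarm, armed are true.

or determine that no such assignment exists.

armed = False, open = True, lock = True, gpu = False, alarm = False, rain = True

  (1) {gpu, open, alarm, rain}: 2 true — at least one ✓
  (2) gpu=F, open=T — not both ✓
  (3) gpu=F, alarm=F — not both ✓
  (4) {open, rain}: all 2 true ✓
  (5) armed=F, rain=T — not both ✓
  (6) {alarm, lock, gpu, armed}: 1 true — at least one ✓
  (7) alarm=F, gpu=F — same ✓
  (8) {gpu, open, alarm, armed}: 1/4 true — not all ✓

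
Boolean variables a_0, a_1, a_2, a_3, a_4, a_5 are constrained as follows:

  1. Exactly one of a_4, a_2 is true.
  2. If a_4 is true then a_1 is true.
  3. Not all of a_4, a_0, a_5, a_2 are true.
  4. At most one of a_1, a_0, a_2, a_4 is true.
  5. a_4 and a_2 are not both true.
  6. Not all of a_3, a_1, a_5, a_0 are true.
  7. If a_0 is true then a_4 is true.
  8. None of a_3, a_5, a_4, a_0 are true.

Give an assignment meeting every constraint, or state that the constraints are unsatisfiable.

a_0 = False, a_1 = False, a_2 = True, a_3 = False, a_4 = False, a_5 = False

  (1) {a_4, a_2}: 1 true — exactly one ✓
  (2) a_4=F ⇒ a_1: vacuous ✓
  (3) {a_4, a_0, a_5, a_2}: 1/4 true — not all ✓
  (4) {a_1, a_0, a_2, a_4}: 1 true — at most one ✓
  (5) a_4=F, a_2=T — not both ✓
  (6) {a_3, a_1, a_5, a_0}: 0/4 true — not all ✓
  (7) a_0=F ⇒ a_4: vacuous ✓
  (8) {a_3, a_5, a_4, a_0}: 0 true — none ✓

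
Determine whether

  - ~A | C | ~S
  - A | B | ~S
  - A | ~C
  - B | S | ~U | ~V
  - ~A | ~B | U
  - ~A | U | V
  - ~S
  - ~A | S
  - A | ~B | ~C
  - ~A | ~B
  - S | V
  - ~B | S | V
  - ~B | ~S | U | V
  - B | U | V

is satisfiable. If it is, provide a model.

Unit clause (~S) forces S = False.
In (~A | S) only ~A is left, so A = False.
In (S | V) only V is left, so V = True.
In (A | ~C) only ~C is left, so C = False.
Set U = False.
Set B = False.
All clauses satisfied.

A: False, U: False, B: False, S: False, V: True, C: False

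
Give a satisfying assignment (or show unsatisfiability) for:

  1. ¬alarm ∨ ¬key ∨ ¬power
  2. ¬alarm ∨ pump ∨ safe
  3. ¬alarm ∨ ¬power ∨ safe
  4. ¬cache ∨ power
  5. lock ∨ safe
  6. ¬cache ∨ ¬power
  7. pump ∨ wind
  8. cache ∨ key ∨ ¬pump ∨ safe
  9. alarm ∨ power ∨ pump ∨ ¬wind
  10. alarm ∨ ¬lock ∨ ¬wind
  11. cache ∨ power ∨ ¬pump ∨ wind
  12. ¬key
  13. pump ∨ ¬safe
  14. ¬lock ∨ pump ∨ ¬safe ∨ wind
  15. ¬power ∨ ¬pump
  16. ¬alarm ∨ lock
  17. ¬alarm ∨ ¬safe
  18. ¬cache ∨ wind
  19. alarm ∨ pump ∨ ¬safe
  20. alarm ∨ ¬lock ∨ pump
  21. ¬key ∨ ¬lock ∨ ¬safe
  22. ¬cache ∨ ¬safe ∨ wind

key: False; safe: True; lock: False; wind: True; alarm: False; cache: False; pump: True; power: False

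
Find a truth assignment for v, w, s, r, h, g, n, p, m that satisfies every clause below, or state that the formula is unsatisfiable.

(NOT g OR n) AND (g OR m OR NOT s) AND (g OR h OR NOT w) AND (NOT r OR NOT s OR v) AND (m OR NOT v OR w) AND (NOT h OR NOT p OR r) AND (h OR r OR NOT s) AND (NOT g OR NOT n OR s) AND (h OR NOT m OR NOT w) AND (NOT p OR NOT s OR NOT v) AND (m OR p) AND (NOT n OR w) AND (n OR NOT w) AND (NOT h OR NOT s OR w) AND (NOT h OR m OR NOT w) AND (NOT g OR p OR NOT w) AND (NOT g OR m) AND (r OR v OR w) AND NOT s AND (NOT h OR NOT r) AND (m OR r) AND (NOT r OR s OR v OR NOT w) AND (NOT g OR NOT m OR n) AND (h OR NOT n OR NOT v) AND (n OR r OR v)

Unit clause (NOT s) forces s = False.
Set v = True.
Set w = False.
  then (m OR NOT v OR w) forces m = True.
  then (NOT n OR w) forces n = False.
  then (NOT g OR NOT m OR n) forces g = False.
Set r = True.
  then (NOT h OR NOT r) forces h = False.
Set p = False.
All clauses satisfied.

v = True, w = False, s = False, r = True, h = False, g = False, n = False, p = False, m = True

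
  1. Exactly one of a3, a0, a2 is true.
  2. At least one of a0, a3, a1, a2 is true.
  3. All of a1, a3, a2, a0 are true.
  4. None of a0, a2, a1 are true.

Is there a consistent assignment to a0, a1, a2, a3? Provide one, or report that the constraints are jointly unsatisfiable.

Case a0 = True:
  Constraint (4) is violated (a0=T) — contradiction.
Case a0 = False:
  Constraint (3) is violated (a0=F) — contradiction.
Both cases fail — unsatisfiable.

UNSATISFIABLE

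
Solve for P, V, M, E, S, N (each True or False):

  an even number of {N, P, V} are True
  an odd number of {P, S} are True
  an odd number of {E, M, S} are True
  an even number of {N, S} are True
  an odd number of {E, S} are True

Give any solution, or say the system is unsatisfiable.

P = False, V = True, M = False, E = False, S = True, N = True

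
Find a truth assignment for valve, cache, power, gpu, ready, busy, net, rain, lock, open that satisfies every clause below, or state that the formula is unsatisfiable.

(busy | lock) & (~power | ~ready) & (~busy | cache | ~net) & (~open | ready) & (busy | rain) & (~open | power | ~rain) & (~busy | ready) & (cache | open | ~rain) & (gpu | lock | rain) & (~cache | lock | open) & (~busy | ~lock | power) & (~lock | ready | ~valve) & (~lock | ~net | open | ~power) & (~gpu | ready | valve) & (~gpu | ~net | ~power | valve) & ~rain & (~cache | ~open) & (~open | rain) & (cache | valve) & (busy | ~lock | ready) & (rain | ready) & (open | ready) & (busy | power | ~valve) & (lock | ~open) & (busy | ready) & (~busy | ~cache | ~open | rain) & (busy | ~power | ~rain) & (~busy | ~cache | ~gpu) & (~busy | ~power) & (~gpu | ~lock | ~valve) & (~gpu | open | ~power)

Unit clause (~rain) forces rain = False.
In (~open | rain) only ~open is left, so open = False.
In (rain | ready) only ready is left, so ready = True.
In (~power | ~ready) only ~power is left, so power = False.
In (busy | rain) only busy is left, so busy = True.
In (~busy | ~lock | power) only ~lock is left, so lock = False.
In (gpu | lock | rain) only gpu is left, so gpu = True.
In (~cache | lock | open) only ~cache is left, so cache = False.
In (cache | valve) only valve is left, so valve = True.
In (~busy | cache | ~net) only ~net is left, so net = False.
All clauses satisfied.

valve = True; cache = False; power = False; gpu = True; ready = True; busy = True; net = False; rain = False; lock = False; open = False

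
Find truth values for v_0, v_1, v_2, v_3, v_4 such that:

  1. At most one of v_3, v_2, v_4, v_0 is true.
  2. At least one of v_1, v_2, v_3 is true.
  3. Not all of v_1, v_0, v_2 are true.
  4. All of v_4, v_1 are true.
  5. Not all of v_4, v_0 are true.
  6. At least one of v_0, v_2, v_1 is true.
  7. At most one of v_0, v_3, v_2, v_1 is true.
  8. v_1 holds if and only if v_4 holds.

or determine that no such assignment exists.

v_0=F, v_1=T, v_2=F, v_3=F, v_4=T

  (1) {v_3, v_2, v_4, v_0}: 1 true — at most one ✓
  (2) {v_1, v_2, v_3}: 1 true — at least one ✓
  (3) {v_1, v_0, v_2}: 1/3 true — not all ✓
  (4) {v_4, v_1}: all 2 true ✓
  (5) {v_4, v_0}: 1/2 true — not all ✓
  (6) {v_0, v_2, v_1}: 1 true — at least one ✓
  (7) {v_0, v_3, v_2, v_1}: 1 true — at most one ✓
  (8) v_1=T, v_4=T — same ✓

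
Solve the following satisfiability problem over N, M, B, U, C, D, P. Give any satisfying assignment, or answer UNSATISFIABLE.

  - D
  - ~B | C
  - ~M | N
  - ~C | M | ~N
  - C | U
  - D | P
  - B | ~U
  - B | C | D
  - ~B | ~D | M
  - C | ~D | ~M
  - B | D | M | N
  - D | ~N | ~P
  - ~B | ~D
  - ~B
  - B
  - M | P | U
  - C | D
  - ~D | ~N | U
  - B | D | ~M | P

Unsatisfiable — no assignment works.

Case B = True:
  Clause (~B) is falsified — contradiction.
Case B = False:
  Clause (B) is falsified — contradiction.
Both cases fail, so the formula is unsatisfiable.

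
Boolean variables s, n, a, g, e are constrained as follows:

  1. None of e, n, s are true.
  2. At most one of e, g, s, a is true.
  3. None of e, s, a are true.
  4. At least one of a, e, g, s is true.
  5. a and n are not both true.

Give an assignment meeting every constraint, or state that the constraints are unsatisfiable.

s: False, n: False, a: False, g: True, e: False

  (1) {e, n, s}: 0 true — none ✓
  (2) {e, g, s, a}: 1 true — at most one ✓
  (3) {e, s, a}: 0 true — none ✓
  (4) {a, e, g, s}: 1 true — at least one ✓
  (5) a=F, n=F — not both ✓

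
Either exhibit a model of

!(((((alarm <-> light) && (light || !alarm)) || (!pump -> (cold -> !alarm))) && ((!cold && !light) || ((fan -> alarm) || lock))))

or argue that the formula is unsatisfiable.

lock: False, alarm: True, pump: False, light: False, cold: True, fan: True

  !(((((alarm <-> light) && (light || !alarm)) || (!pump -> (cold -> !alarm))) && ((!cold && !light) || ((fan -> alarm) || lock)))) = True
    (((alarm <-> light) && (light || !alarm)) || (!pump -> (cold -> !alarm))) && ((!cold && !light) || ((fan -> alarm) || lock)) = False
      ((alarm <-> light) && (light || !alarm)) || (!pump -> (cold -> !alarm)) = False
        (alarm <-> light) && (light || !alarm) = False
          alarm <-> light = False
          light || !alarm = False
            !alarm = False
        !pump -> (cold -> !alarm) = False
          !pump = True
          cold -> !alarm = False
            !alarm = False
      (!cold && !light) || ((fan -> alarm) || lock) = True
        !cold && !light = False
          !cold = False
          !light = True
        (fan -> alarm) || lock = True
          fan -> alarm = True
The formula evaluates to True.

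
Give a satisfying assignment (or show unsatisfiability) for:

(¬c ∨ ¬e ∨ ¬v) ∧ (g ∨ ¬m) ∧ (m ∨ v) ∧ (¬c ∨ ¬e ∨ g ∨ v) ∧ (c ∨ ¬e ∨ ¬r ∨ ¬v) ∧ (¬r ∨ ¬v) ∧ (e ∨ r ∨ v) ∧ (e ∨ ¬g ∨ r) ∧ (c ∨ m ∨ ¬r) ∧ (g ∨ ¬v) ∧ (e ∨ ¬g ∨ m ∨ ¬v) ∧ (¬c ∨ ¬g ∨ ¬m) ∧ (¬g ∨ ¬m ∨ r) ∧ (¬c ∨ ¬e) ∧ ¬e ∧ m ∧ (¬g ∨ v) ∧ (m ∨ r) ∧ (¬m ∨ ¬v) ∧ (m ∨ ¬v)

Case e = True:
  Clause (¬e) is falsified — contradiction.
Case e = False:
  (m) forces m = True.
  (g ∨ ¬m) forces g = True.
  (e ∨ ¬g ∨ r) forces r = True.
  (¬r ∨ ¬v) forces v = False.
  Clause (¬g ∨ v) is falsified — contradiction.
Both cases fail, so the formula is unsatisfiable.

No satisfying assignment exists.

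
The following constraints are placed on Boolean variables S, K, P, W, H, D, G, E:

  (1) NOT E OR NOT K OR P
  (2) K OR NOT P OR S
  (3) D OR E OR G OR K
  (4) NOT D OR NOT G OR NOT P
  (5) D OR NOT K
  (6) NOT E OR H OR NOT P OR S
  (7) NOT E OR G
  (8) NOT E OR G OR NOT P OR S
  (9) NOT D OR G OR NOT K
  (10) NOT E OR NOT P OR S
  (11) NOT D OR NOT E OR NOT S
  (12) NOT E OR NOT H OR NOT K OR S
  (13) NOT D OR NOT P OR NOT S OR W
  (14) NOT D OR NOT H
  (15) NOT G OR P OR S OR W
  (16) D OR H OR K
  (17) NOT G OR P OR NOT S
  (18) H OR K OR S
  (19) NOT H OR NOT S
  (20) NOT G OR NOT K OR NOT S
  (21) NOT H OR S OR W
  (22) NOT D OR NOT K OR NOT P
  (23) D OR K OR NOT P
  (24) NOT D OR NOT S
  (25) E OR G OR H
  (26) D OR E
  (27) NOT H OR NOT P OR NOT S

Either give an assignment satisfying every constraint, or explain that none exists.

Try S = True:
  (NOT H OR NOT S) forces H = False.
  (NOT D OR NOT S) forces D = False.
  (D OR NOT K) forces K = False.
  clause (D OR H OR K) is falsified — backtrack.
So S = False.
Set K = False.
  then (K OR NOT P OR S) forces P = False.
  then (H OR K OR S) forces H = True.
  then (NOT H OR S OR W) forces W = True.
  then (NOT D OR NOT H) forces D = False.
  then (D OR E) forces E = True.
  then (NOT E OR G) forces G = True.
All clauses satisfied.

S: False, K: False, P: False, W: True, H: True, D: False, G: True, E: True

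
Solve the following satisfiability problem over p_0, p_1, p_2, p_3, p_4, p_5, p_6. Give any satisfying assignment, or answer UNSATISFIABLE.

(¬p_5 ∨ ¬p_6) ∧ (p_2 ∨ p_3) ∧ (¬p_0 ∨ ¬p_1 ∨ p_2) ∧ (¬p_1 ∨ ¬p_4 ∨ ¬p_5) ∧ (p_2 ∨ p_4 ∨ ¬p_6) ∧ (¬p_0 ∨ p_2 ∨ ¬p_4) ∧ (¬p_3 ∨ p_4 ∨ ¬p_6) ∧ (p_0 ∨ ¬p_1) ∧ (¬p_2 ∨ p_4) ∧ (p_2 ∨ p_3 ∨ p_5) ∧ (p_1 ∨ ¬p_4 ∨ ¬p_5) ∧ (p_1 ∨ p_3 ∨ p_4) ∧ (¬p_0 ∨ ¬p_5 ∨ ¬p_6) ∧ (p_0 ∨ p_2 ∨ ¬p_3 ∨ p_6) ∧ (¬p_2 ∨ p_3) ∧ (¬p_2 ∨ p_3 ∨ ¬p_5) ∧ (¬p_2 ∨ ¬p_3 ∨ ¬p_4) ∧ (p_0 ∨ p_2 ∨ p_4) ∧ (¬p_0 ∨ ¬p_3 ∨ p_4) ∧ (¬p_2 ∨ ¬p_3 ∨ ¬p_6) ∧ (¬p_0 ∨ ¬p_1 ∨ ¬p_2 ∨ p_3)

p_0: False, p_1: False, p_2: False, p_3: True, p_4: True, p_5: False, p_6: True

Set p_0 = False.
  then (p_0 ∨ ¬p_1) forces p_1 = False.
Try p_2 = True:
  (¬p_2 ∨ p_4) forces p_4 = True.
  (p_1 ∨ ¬p_4 ∨ ¬p_5) forces p_5 = False.
  (¬p_2 ∨ p_3) forces p_3 = True.
  clause (¬p_2 ∨ ¬p_3 ∨ ¬p_4) is falsified — backtrack.
So p_2 = False.
  then (p_2 ∨ p_3) forces p_3 = True.
  then (p_0 ∨ p_2 ∨ ¬p_3 ∨ p_6) forces p_6 = True.
  then (p_0 ∨ p_2 ∨ p_4) forces p_4 = True.
  then (¬p_5 ∨ ¬p_6) forces p_5 = False.
All clauses satisfied.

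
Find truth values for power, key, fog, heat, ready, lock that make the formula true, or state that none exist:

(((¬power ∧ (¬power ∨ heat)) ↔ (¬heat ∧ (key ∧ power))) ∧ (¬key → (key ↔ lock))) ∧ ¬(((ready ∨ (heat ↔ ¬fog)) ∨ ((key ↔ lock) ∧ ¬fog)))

power=T, key=F, fog=T, heat=T, ready=F, lock=F

  ((¬power ∧ (¬power ∨ heat)) ↔ (¬heat ∧ (key ∧ power))) ∧ (¬key → (key ↔ lock)) = True
    (¬power ∧ (¬power ∨ heat)) ↔ (¬heat ∧ (key ∧ power)) = True
      ¬power ∧ (¬power ∨ heat) = False
        ¬power = False
        ¬power ∨ heat = True
          ¬power = False
      ¬heat ∧ (key ∧ power) = False
        ¬heat = False
        key ∧ power = False
    ¬key → (key ↔ lock) = True
      ¬key = True
      key ↔ lock = True
  ¬(((ready ∨ (heat ↔ ¬fog)) ∨ ((key ↔ lock) ∧ ¬fog))) = True
    (ready ∨ (heat ↔ ¬fog)) ∨ ((key ↔ lock) ∧ ¬fog) = False
      ready ∨ (heat ↔ ¬fog) = False
        heat ↔ ¬fog = False
          ¬fog = False
      (key ↔ lock) ∧ ¬fog = False
        key ↔ lock = True
        ¬fog = False
Both conjuncts True, so the formula holds.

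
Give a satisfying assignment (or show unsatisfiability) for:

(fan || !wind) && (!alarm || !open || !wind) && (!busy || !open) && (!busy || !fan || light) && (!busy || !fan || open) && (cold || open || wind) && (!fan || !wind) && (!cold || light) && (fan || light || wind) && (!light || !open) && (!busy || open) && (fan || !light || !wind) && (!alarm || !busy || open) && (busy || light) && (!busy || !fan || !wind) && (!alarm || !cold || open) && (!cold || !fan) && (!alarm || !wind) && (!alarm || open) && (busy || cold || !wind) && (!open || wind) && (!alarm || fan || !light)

Set cold = True.
  then (!cold || light) forces light = True.
  then (!light || !open) forces open = False.
  then (!busy || open) forces busy = False.
  then (!alarm || !cold || open) forces alarm = False.
  then (!cold || !fan) forces fan = False.
  then (fan || !wind) forces wind = False.
All clauses satisfied.

cold = True, light = True, open = False, wind = False, fan = False, alarm = False, busy = False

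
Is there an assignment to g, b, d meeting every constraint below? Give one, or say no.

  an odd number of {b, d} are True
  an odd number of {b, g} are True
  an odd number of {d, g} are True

No satisfying assignment exists.

Adding constraints 1, 2, 3 mod 2: every variable appears an even number of times on the left, so the left side is 0.
But the right sides sum to 1 (mod 2). 0 ≠ 1 — the system is inconsistent.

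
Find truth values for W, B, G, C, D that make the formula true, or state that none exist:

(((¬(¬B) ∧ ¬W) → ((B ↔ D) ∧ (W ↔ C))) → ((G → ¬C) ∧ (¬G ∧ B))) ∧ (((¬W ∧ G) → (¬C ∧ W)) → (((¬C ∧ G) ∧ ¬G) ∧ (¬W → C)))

W: False, B: True, G: True, C: True, D: False

  ((¬(¬B) ∧ ¬W) → ((B ↔ D) ∧ (W ↔ C))) → ((G → ¬C) ∧ (¬G ∧ B)) = True
    (¬(¬B) ∧ ¬W) → ((B ↔ D) ∧ (W ↔ C)) = False
      ¬(¬B) ∧ ¬W = True
        ¬(¬B) = True
          ¬B = False
        ¬W = True
      (B ↔ D) ∧ (W ↔ C) = False
        B ↔ D = False
        W ↔ C = False
    (G → ¬C) ∧ (¬G ∧ B) = False
      G → ¬C = False
        ¬C = False
      ¬G ∧ B = False
        ¬G = False
  ((¬W ∧ G) → (¬C ∧ W)) → (((¬C ∧ G) ∧ ¬G) ∧ (¬W → C)) = True
    (¬W ∧ G) → (¬C ∧ W) = False
      ¬W ∧ G = True
        ¬W = True
      ¬C ∧ W = False
        ¬C = False
    ((¬C ∧ G) ∧ ¬G) ∧ (¬W → C) = False
      (¬C ∧ G) ∧ ¬G = False
        ¬C ∧ G = False
          ¬C = False
        ¬G = False
      ¬W → C = True
        ¬W = True
Both conjuncts True, so the formula holds.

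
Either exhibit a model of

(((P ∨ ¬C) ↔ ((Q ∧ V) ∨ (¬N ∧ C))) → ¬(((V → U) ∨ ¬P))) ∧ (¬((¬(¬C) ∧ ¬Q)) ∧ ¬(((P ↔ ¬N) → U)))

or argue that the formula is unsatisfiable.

C = False, N = True, V = True, U = False, P = False, Q = False

  ((P ∨ ¬C) ↔ ((Q ∧ V) ∨ (¬N ∧ C))) → ¬(((V → U) ∨ ¬P)) = True
    (P ∨ ¬C) ↔ ((Q ∧ V) ∨ (¬N ∧ C)) = False
      P ∨ ¬C = True
        ¬C = True
      (Q ∧ V) ∨ (¬N ∧ C) = False
        Q ∧ V = False
        ¬N ∧ C = False
          ¬N = False
    ¬(((V → U) ∨ ¬P)) = False
      (V → U) ∨ ¬P = True
        V → U = False
        ¬P = True
  ¬((¬(¬C) ∧ ¬Q)) ∧ ¬(((P ↔ ¬N) → U)) = True
    ¬((¬(¬C) ∧ ¬Q)) = True
      ¬(¬C) ∧ ¬Q = False
        ¬(¬C) = False
          ¬C = True
        ¬Q = True
    ¬(((P ↔ ¬N) → U)) = True
      (P ↔ ¬N) → U = False
        P ↔ ¬N = True
          ¬N = False
Both conjuncts True, so the formula holds.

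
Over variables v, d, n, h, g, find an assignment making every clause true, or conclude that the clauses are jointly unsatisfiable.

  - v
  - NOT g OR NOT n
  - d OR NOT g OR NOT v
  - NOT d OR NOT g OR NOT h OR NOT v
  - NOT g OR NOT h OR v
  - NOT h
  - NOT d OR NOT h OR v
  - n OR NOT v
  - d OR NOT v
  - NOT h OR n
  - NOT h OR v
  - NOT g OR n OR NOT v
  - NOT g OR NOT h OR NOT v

Unit clause (v) forces v = True.
Unit clause (NOT h) forces h = False.
In (n OR NOT v) only n is left, so n = True.
In (d OR NOT v) only d is left, so d = True.
In (NOT g OR NOT n) only NOT g is left, so g = False.
All clauses satisfied.

v = True, d = True, n = True, h = False, g = False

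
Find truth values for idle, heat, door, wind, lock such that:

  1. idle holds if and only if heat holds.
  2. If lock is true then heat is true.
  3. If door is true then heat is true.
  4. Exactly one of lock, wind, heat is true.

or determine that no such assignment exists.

idle=T; heat=T; door=T; wind=F; lock=F

  (1) idle=T, heat=T — same ✓
  (2) lock=F ⇒ heat: vacuous ✓
  (3) door=T ⇒ heat: T ✓
  (4) {lock, wind, heat}: 1 true — exactly one ✓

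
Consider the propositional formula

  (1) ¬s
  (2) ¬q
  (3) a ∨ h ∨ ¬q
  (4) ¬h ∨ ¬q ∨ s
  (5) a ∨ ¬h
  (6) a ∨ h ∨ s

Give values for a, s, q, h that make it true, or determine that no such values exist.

a = True; s = False; q = False; h = False

Unit clause (¬s) forces s = False.
Unit clause (¬q) forces q = False.
Try a = False:
  (a ∨ ¬h) forces h = False.
  clause (a ∨ h ∨ s) is falsified — backtrack.
So a = True.
Set h = False.
Check each clause:
  (¬s): ¬s holds.
  (¬q): ¬q holds.
  (a ∨ h ∨ ¬q): a holds.
  (¬h ∨ ¬q ∨ s): ¬h holds.
  (a ∨ ¬h): a holds.
  (a ∨ h ∨ s): a holds.
All clauses satisfied.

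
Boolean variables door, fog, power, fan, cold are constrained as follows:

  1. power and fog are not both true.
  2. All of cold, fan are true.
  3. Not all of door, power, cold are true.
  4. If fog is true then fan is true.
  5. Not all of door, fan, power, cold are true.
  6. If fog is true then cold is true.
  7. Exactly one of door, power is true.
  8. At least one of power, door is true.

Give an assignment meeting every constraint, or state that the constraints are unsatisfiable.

door: True; fog: False; power: False; fan: True; cold: True

  (1) power=F, fog=F — not both ✓
  (2) {cold, fan}: all 2 true ✓
  (3) {door, power, cold}: 2/3 true — not all ✓
  (4) fog=F ⇒ fan: vacuous ✓
  (5) {door, fan, power, cold}: 3/4 true — not all ✓
  (6) fog=F ⇒ cold: vacuous ✓
  (7) {door, power}: 1 true — exactly one ✓
  (8) {power, door}: 1 true — at least one ✓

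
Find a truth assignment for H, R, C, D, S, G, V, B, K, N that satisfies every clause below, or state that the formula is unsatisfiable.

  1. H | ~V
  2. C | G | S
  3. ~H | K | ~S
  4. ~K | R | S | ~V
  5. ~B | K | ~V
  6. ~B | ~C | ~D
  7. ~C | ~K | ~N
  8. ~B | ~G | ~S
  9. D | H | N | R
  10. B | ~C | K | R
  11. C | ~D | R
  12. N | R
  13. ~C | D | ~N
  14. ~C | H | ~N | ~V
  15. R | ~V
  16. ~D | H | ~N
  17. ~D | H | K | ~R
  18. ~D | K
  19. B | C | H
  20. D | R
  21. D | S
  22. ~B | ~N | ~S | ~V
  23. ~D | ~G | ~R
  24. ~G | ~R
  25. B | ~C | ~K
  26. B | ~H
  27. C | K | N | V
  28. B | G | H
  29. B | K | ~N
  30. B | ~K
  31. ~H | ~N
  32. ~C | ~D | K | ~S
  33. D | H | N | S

Set H = False.
  then (H | ~V) forces V = False.
Try R = False:
  (N | R) forces N = True.
  (~D | H | ~N) forces D = False.
  clause (D | R) is falsified — backtrack.
So R = True.
  then (~G | ~R) forces G = False.
  then (B | G | H) forces B = True.
Set C = True.
  then (~B | ~C | ~D) forces D = False.
  then (~C | D | ~N) forces N = False.
  then (D | S) forces S = True.
Set K = True.
All clauses satisfied.

H=F, R=T, C=T, D=F, S=T, G=F, V=F, B=T, K=T, N=F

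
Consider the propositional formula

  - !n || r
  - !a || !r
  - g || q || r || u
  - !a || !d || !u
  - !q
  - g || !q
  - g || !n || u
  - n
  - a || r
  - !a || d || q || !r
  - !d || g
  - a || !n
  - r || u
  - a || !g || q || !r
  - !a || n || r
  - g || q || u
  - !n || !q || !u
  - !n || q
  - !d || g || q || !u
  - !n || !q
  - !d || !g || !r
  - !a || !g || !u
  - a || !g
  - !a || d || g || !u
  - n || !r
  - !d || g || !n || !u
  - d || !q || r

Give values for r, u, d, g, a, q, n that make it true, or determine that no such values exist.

UNSATISFIABLE

Case q = True:
  Clause (!q) is falsified — contradiction.
Case q = False:
  (n) forces n = True.
  Clause (!n || q) is falsified — contradiction.
Both cases fail, so the formula is unsatisfiable.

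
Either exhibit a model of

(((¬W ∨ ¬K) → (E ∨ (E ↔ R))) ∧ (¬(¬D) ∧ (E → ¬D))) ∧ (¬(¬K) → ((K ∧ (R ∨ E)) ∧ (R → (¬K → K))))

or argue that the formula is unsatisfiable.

R: True, D: True, W: True, E: False, K: True

  ((¬W ∨ ¬K) → (E ∨ (E ↔ R))) ∧ (¬(¬D) ∧ (E → ¬D)) = True
    (¬W ∨ ¬K) → (E ∨ (E ↔ R)) = True
      ¬W ∨ ¬K = False
        ¬W = False
        ¬K = False
      E ∨ (E ↔ R) = False
        E ↔ R = False
    ¬(¬D) ∧ (E → ¬D) = True
      ¬(¬D) = True
        ¬D = False
      E → ¬D = True
        ¬D = False
  ¬(¬K) → ((K ∧ (R ∨ E)) ∧ (R → (¬K → K))) = True
    ¬(¬K) = True
      ¬K = False
    (K ∧ (R ∨ E)) ∧ (R → (¬K → K)) = True
      K ∧ (R ∨ E) = True
        R ∨ E = True
      R → (¬K → K) = True
        ¬K → K = True
          ¬K = False
Both conjuncts True, so the formula holds.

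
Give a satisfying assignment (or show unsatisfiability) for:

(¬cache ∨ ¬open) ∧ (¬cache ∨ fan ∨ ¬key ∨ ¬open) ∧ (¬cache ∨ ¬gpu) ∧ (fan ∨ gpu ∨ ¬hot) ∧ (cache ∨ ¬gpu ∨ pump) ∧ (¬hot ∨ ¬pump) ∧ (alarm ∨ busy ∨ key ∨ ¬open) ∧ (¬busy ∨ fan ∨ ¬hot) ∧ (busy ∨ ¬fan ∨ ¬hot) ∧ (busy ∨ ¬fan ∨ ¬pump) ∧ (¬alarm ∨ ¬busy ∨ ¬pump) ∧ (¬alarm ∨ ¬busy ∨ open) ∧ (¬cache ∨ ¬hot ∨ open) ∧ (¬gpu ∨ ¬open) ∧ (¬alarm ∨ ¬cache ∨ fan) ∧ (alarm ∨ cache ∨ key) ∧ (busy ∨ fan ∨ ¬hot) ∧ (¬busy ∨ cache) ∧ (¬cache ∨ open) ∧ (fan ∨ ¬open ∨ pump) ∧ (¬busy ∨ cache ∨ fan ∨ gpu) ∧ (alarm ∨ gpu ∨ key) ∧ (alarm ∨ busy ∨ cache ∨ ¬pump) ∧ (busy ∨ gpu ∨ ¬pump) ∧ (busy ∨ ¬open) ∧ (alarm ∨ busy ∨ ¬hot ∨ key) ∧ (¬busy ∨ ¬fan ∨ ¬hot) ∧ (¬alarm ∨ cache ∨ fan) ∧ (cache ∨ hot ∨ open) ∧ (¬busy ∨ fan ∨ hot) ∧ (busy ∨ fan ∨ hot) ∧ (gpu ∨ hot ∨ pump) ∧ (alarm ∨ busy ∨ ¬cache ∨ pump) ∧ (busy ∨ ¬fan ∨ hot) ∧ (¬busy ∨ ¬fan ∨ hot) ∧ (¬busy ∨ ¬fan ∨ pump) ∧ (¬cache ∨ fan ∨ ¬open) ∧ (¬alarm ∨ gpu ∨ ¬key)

No satisfying assignment exists.

Case cache = True:
  (¬cache ∨ ¬open) forces open = False.
  Clause (¬cache ∨ open) is falsified — contradiction.
Case cache = False:
  (¬busy ∨ cache) forces busy = False.
  (busy ∨ ¬open) forces open = False.
  (cache ∨ hot ∨ open) forces hot = True.
  (¬hot ∨ ¬pump) forces pump = False.
  (cache ∨ ¬gpu ∨ pump) forces gpu = False.
  (fan ∨ gpu ∨ ¬hot) forces fan = True.
  Clause (busy ∨ ¬fan ∨ ¬hot) is falsified — contradiction.
Both cases fail, so the formula is unsatisfiable.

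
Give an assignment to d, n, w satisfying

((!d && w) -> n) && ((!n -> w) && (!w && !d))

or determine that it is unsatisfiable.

d=F; n=T; w=F

  (!d && w) -> n = True
    !d && w = False
      !d = True
  (!n -> w) && (!w && !d) = True
    !n -> w = True
      !n = False
    !w && !d = True
      !w = True
      !d = True
Both conjuncts True, so the formula holds.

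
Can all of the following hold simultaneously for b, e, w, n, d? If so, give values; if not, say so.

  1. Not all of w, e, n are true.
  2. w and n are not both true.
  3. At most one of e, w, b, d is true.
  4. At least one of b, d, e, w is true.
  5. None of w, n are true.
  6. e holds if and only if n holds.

b: False, e: False, w: False, n: False, d: True

  (1) {w, e, n}: 0/3 true — not all ✓
  (2) w=F, n=F — not both ✓
  (3) {e, w, b, d}: 1 true — at most one ✓
  (4) {b, d, e, w}: 1 true — at least one ✓
  (5) {w, n}: 0 true — none ✓
  (6) e=F, n=F — same ✓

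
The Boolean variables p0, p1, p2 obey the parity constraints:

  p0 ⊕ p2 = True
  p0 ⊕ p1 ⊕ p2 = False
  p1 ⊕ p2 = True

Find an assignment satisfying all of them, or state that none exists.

p0: True, p1: True, p2: False

p0 ⊕ p2 = T ⊕ F = True ✓
p0 ⊕ p1 ⊕ p2 = T ⊕ T ⊕ F = False ✓
p1 ⊕ p2 = T ⊕ F = True ✓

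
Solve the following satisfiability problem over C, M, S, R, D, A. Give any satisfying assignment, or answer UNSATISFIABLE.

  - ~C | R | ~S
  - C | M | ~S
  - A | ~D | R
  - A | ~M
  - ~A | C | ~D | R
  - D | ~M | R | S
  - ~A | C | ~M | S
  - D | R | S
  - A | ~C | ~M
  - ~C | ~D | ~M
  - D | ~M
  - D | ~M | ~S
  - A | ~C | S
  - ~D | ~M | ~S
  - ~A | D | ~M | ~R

C: False, M: False, S: False, R: True, D: False, A: True

Set C = False.
Try M = True:
  (A | ~M) forces A = True.
  (~A | C | ~M | S) forces S = True.
  (D | ~M) forces D = True.
  clause (~D | ~M | ~S) is falsified — backtrack.
So M = False.
  then (C | M | ~S) forces S = False.
Set R = True.
Set D = False.
Set A = True.
All clauses satisfied.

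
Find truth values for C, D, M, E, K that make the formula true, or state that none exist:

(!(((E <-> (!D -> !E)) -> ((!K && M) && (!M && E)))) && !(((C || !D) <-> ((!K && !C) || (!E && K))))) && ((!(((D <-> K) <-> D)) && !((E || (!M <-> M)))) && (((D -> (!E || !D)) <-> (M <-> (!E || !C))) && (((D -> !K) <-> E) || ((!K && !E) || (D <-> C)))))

UNSATISFIABLE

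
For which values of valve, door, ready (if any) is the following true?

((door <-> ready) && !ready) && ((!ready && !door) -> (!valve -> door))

valve: True; door: False; ready: False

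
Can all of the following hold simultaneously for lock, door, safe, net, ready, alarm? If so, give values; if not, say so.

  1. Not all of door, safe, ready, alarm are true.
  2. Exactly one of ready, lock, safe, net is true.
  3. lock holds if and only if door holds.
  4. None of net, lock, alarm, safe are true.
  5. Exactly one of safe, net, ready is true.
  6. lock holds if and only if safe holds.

lock: False, door: False, safe: False, net: False, ready: True, alarm: False

  (1) {door, safe, ready, alarm}: 1/4 true — not all ✓
  (2) {ready, lock, safe, net}: 1 true — exactly one ✓
  (3) lock=F, door=F — same ✓
  (4) {net, lock, alarm, safe}: 0 true — none ✓
  (5) {safe, net, ready}: 1 true — exactly one ✓
  (6) lock=F, safe=F — same ✓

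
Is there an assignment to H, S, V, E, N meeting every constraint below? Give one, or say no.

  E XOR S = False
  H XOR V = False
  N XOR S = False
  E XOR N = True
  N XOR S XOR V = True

Adding constraints 1, 3, 4 mod 2: every variable appears an even number of times on the left, so the left side is 0.
But the right sides sum to 1 (mod 2). 0 ≠ 1 — the system is inconsistent.

UNSATISFIABLE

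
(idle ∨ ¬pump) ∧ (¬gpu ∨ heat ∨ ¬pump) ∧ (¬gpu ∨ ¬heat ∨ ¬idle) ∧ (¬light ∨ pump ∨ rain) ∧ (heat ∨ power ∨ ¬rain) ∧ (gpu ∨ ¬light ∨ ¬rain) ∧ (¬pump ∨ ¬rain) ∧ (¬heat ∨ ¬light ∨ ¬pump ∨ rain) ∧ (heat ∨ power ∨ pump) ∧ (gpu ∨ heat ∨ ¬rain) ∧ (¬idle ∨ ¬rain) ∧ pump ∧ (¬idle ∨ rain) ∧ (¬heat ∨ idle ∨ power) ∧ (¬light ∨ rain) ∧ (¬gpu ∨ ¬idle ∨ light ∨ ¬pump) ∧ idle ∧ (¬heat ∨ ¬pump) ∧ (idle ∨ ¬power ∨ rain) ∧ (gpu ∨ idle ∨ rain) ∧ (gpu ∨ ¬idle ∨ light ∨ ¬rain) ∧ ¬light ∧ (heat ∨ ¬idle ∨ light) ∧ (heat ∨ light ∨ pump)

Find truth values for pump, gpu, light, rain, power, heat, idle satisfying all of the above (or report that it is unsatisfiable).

UNSATISFIABLE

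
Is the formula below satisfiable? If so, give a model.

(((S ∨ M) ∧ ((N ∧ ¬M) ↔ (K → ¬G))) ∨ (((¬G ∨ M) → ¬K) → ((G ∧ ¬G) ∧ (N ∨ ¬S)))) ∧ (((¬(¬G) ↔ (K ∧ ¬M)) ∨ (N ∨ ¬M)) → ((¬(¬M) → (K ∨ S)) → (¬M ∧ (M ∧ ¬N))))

S: True, K: True, N: False, G: True, M: True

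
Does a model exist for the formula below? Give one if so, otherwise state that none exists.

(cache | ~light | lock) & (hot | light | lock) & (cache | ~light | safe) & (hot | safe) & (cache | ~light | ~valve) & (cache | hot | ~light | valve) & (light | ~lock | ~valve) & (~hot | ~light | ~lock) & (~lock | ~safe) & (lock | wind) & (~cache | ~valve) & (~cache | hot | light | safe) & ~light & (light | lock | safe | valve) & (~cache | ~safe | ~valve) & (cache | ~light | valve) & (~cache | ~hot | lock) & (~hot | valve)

wind = True, valve = True, cache = False, hot = True, light = False, lock = False, safe = False

Unit clause (~light) forces light = False.
Set wind = True.
Try valve = False:
  (~hot | valve) forces hot = False.
  (hot | light | lock) forces lock = True.
  (hot | safe) forces safe = True.
  clause (~lock | ~safe) is falsified — backtrack.
So valve = True.
  then (light | ~lock | ~valve) forces lock = False.
  then (~cache | ~valve) forces cache = False.
  then (hot | light | lock) forces hot = True.
Set safe = False.
All clauses satisfied.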